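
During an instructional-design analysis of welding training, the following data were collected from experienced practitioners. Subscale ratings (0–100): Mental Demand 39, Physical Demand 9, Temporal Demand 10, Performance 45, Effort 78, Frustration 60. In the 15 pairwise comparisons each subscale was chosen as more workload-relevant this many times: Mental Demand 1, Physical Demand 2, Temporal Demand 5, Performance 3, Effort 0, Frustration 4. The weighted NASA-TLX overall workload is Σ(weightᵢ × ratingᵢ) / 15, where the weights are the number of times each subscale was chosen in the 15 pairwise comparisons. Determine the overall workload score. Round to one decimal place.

32.1

The tallies are the weights (they sum to 15).
Weighted sum = 1·39 + 2·9 + 5·10 + 3·45 + 0·78 + 4·60
            = 39 + 18 + 50 + 135 + 0 + 240 = 482.
Overall workload = 482 / 15 = 32.1333 ≈ 32.1.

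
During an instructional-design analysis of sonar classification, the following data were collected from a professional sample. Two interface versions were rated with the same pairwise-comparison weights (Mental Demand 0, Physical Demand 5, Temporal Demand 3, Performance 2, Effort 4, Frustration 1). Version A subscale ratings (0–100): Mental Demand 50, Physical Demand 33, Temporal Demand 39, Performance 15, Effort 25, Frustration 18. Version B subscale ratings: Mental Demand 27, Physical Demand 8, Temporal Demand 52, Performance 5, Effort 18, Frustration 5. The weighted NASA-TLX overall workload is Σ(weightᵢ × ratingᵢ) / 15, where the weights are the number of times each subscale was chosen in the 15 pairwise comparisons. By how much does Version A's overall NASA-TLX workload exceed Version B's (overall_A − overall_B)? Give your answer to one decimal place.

Version A weighted sum = 0·50 + 5·33 + 3·39 + 2·15 + 4·25 + 1·18 = 0 + 165 + 117 + 30 + 100 + 18 = 430; overall_A = 430/15 = 28.6667.
Version B weighted sum = 0·27 + 5·8 + 3·52 + 2·5 + 4·18 + 1·5 = 0 + 40 + 156 + 10 + 72 + 5 = 283; overall_B = 283/15 = 18.8667.
Difference = 28.6667 − 18.8667 = 9.8000 ≈ 9.8.

9.8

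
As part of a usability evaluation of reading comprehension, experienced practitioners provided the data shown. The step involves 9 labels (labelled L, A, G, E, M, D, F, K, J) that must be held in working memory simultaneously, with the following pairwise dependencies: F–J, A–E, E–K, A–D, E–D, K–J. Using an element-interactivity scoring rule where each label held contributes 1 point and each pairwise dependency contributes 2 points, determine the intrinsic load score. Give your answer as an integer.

21

Count of labels held simultaneously: 9.
Count of pairwise dependencies listed: 6.
Element contribution: 9 × 1 = 9.
Interaction contribution: 6 × 2 = 12.
Intrinsic load = 9 + 12 = 21.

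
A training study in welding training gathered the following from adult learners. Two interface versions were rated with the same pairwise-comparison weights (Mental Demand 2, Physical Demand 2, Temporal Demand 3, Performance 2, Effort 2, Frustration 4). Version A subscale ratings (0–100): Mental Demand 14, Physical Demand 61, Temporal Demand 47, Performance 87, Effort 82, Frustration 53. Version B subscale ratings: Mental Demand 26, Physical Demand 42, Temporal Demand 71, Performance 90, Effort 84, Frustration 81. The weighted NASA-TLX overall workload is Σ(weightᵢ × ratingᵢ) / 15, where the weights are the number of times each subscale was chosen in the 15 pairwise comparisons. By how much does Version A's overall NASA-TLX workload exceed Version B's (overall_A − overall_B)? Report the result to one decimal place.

-12.0

Version A weighted sum = 2·14 + 2·61 + 3·47 + 2·87 + 2·82 + 4·53 = 28 + 122 + 141 + 174 + 164 + 212 = 841; overall_A = 841/15 = 56.0667.
Version B weighted sum = 2·26 + 2·42 + 3·71 + 2·90 + 2·84 + 4·81 = 52 + 84 + 213 + 180 + 168 + 324 = 1021; overall_B = 1021/15 = 68.0667.
Difference = 56.0667 − 68.0667 = -12.0000 ≈ -12.0.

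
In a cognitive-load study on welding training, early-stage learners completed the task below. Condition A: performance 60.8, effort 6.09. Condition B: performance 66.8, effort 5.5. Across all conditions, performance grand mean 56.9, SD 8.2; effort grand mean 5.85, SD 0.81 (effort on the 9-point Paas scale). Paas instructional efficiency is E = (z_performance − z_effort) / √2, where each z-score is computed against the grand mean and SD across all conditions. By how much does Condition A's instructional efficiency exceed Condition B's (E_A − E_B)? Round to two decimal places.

Condition A: z_P = (60.8 − 56.9)/8.2 = 0.4756; z_E = (6.09 − 5.85)/0.81 = 0.2963; E_A = (0.4756 − 0.2963)/√2 = 0.1268.
Condition B: z_P = (66.8 − 56.9)/8.2 = 1.2073; z_E = (5.5 − 5.85)/0.81 = -0.4321; E_B = (1.2073 − (-0.4321))/√2 = 1.1592.
E_A − E_B = 0.1268 − 1.1592 = -1.0324 ≈ -1.03.

-1.03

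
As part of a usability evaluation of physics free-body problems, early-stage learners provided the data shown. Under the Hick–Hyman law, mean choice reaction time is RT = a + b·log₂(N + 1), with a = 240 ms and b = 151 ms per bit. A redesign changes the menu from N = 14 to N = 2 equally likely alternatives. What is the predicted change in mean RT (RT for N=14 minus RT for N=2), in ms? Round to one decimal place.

RT(14) = 240 + 151·log₂(15) = 240 + 151·3.9069 = 829.9419 ms.
RT(2) = 240 + 151·log₂(3) = 240 + 151·1.5850 = 479.3350 ms.
Difference = 829.9419 − 479.3350 = 350.6069 ≈ 350.6 ms.

350.6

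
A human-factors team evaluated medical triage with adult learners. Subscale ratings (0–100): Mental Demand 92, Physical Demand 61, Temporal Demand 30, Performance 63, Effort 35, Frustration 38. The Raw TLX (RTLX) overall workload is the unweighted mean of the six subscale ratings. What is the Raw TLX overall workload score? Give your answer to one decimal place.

Sum of ratings = 92 + 61 + 30 + 63 + 35 + 38 = 319.
RTLX = 319 / 6 = 53.1667 ≈ 53.2.

53.2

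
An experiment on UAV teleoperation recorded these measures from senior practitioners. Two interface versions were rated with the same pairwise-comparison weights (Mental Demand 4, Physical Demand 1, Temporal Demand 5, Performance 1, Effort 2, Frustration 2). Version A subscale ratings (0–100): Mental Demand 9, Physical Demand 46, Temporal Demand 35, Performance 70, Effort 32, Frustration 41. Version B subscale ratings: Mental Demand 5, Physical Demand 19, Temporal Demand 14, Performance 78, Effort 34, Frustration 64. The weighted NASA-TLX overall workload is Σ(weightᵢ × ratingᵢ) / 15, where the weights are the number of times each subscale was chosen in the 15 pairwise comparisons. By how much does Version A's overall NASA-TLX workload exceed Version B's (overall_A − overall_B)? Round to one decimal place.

6.0

Version A weighted sum = 4·9 + 1·46 + 5·35 + 1·70 + 2·32 + 2·41 = 36 + 46 + 175 + 70 + 64 + 82 = 473; overall_A = 473/15 = 31.5333.
Version B weighted sum = 4·5 + 1·19 + 5·14 + 1·78 + 2·34 + 2·64 = 20 + 19 + 70 + 78 + 68 + 128 = 383; overall_B = 383/15 = 25.5333.
Difference = 31.5333 − 25.5333 = 6.0000 ≈ 6.0.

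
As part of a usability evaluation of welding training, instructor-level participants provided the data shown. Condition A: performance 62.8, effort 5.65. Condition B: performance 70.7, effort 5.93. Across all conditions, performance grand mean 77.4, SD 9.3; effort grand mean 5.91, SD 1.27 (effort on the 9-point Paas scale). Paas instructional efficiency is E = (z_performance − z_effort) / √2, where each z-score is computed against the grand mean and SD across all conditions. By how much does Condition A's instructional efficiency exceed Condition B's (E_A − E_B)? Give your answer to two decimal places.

Condition A: z_P = (62.8 − 77.4)/9.3 = -1.5699; z_E = (5.65 − 5.91)/1.27 = -0.2047; E_A = (-1.5699 − (-0.2047))/√2 = -0.9653.
Condition B: z_P = (70.7 − 77.4)/9.3 = -0.7204; z_E = (5.93 − 5.91)/1.27 = 0.0157; E_B = (-0.7204 − 0.0157)/√2 = -0.5205.
E_A − E_B = -0.9653 − (-0.5205) = -0.4448 ≈ -0.44.

-0.44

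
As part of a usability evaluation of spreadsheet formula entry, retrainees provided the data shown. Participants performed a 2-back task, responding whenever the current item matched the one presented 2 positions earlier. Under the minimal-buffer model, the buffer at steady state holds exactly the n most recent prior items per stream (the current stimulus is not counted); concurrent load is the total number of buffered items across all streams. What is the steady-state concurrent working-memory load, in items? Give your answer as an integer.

The buffer holds the 2 most recent prior items.
Steady-state concurrent load = 2 items.

2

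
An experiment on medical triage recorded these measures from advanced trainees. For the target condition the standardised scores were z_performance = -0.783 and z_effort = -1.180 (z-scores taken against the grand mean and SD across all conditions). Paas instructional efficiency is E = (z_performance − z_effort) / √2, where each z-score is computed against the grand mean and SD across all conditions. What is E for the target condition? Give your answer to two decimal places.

0.28

z_P − z_E = -0.783 − (-1.180) = 0.3970.
E = 0.3970 / √2 = 0.3970 / 1.41421 = 0.2807 ≈ 0.28.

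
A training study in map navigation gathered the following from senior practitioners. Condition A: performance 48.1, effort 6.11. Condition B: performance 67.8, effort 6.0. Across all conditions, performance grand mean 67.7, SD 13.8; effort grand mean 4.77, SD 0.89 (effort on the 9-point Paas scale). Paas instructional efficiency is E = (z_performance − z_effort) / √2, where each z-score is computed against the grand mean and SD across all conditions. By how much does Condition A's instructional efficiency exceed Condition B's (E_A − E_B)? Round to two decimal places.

-1.10

Condition A: z_P = (48.1 − 67.7)/13.8 = -1.4203; z_E = (6.11 − 4.77)/0.89 = 1.5056; E_A = (-1.4203 − 1.5056)/√2 = -2.0689.
Condition B: z_P = (67.8 − 67.7)/13.8 = 0.0072; z_E = (6.0 − 4.77)/0.89 = 1.3820; E_B = (0.0072 − 1.3820)/√2 = -0.9721.
E_A − E_B = -2.0689 − (-0.9721) = -1.0968 ≈ -1.10.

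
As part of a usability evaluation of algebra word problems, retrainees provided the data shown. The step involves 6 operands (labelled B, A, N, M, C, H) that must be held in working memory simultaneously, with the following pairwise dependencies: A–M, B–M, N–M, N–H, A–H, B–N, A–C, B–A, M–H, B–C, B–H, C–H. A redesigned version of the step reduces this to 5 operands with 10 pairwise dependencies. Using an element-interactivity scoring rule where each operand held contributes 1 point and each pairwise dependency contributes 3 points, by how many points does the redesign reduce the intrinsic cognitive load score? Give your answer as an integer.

7

Original: 6 × 1 + 12 × 3 = 6 + 36 = 42.
Redesigned: 5 × 1 + 10 × 3 = 5 + 30 = 35.
Reduction = 42 − 35 = 7.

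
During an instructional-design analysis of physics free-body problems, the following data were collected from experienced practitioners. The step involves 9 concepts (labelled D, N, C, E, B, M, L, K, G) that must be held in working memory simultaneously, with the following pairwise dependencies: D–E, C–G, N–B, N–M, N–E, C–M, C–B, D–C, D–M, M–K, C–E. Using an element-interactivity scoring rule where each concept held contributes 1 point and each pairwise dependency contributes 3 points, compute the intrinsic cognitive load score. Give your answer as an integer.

42

Count of concepts held simultaneously: 9.
Count of pairwise dependencies listed: 11.
Element contribution: 9 × 1 = 9.
Interaction contribution: 11 × 3 = 33.
Intrinsic load = 9 + 33 = 42.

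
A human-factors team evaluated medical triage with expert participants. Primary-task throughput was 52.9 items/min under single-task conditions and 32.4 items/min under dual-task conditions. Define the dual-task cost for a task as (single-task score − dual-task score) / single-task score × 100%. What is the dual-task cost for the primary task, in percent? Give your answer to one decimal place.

Cost = (52.9 − 32.4) / 52.9 × 100%
     = 20.5000 / 52.9 × 100% = 38.7524%.
≈ 38.8%.

38.8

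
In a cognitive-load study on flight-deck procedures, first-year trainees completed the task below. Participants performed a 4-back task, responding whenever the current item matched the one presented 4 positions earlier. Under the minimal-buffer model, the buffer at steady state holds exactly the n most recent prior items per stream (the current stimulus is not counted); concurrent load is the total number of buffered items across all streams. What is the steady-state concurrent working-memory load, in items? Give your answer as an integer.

4

The buffer holds the 4 most recent prior items.
Steady-state concurrent load = 4 items.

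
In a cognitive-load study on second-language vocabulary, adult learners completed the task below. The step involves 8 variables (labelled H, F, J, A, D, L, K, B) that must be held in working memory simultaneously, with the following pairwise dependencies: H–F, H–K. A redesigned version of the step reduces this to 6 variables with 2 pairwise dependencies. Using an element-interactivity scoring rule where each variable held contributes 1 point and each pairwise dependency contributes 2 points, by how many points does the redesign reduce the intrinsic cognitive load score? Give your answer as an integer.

2

Original: 8 × 1 + 2 × 2 = 8 + 4 = 12.
Redesigned: 6 × 1 + 2 × 2 = 6 + 4 = 10.
Reduction = 12 − 10 = 2.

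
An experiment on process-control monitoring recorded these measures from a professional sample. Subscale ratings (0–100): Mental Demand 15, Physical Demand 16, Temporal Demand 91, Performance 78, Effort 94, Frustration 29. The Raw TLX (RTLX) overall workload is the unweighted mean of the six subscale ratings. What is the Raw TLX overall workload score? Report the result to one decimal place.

53.8

Sum of ratings = 15 + 16 + 91 + 78 + 94 + 29 = 323.
RTLX = 323 / 6 = 53.8333 ≈ 53.8.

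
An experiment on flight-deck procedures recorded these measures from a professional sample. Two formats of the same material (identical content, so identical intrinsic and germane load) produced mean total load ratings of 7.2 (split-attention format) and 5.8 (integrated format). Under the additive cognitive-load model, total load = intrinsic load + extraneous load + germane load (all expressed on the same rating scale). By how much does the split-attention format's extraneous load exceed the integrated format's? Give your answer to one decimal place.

1.4

Intrinsic and germane load are equal across formats, so the difference in total load equals the difference in extraneous load.
Extraneous-load difference = 7.2 − 5.8 = 1.4.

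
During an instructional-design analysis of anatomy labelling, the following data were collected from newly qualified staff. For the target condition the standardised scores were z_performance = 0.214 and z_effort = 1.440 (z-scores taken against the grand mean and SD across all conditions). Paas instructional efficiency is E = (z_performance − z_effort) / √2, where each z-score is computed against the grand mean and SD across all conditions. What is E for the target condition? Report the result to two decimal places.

z_P − z_E = 0.214 − 1.440 = -1.2260.
E = -1.2260 / √2 = -1.2260 / 1.41421 = -0.8669 ≈ -0.87.

-0.87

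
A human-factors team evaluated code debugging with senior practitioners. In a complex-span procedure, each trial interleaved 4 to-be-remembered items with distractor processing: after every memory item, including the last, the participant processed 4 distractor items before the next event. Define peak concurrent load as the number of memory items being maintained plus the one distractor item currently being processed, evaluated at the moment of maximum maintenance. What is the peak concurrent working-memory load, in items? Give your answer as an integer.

Maintenance is greatest during the distractor(s) after memory item 4: all 4 memory items are being held.
One distractor item is concurrently being processed.
Peak concurrent load = 4 + 1 = 5 items.

5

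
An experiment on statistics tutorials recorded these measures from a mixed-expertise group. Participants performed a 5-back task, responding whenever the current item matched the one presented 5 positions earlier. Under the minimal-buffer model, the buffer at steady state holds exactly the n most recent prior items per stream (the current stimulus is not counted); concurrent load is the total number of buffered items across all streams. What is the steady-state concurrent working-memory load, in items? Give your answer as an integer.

5

The buffer holds the 5 most recent prior items.
Steady-state concurrent load = 5 items.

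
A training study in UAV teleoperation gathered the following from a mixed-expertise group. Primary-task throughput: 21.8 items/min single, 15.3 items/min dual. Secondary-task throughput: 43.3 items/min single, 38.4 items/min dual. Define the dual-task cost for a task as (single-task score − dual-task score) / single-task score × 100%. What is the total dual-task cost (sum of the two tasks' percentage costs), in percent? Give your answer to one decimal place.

41.1

Primary cost = (21.8 − 15.3) / 21.8 × 100% = 29.8165%.
Secondary cost = (43.3 − 38.4) / 43.3 × 100% = 11.3164%.
Total = 29.8165% + 11.3164% = 41.1329% ≈ 41.1%.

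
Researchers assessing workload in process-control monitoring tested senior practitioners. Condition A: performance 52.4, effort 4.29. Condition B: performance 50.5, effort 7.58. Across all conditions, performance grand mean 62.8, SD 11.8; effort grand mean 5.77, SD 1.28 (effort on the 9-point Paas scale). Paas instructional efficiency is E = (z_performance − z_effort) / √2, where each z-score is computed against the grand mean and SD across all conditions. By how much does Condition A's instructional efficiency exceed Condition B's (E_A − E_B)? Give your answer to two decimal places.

1.93

Condition A: z_P = (52.4 − 62.8)/11.8 = -0.8814; z_E = (4.29 − 5.77)/1.28 = -1.1562; E_A = (-0.8814 − (-1.1562))/√2 = 0.1943.
Condition B: z_P = (50.5 − 62.8)/11.8 = -1.0424; z_E = (7.58 − 5.77)/1.28 = 1.4141; E_B = (-1.0424 − 1.4141)/√2 = -1.7370.
E_A − E_B = 0.1943 − (-1.7370) = 1.9313 ≈ 1.93.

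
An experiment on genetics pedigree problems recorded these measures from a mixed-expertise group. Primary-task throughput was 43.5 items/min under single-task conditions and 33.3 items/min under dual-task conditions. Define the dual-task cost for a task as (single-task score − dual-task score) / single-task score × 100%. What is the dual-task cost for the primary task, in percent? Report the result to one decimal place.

23.4

Cost = (43.5 − 33.3) / 43.5 × 100%
     = 10.2000 / 43.5 × 100% = 23.4483%.
≈ 23.4%.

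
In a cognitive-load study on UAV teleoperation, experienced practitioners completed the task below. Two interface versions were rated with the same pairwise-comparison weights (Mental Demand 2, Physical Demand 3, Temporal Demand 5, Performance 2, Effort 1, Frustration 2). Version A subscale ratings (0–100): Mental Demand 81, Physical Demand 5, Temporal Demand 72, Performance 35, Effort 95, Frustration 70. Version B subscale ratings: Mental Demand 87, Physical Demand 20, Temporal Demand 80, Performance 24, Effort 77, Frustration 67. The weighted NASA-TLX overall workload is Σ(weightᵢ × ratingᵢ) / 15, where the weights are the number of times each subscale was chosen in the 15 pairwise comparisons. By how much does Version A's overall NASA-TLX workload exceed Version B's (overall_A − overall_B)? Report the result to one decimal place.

Version A weighted sum = 2·81 + 3·5 + 5·72 + 2·35 + 1·95 + 2·70 = 162 + 15 + 360 + 70 + 95 + 140 = 842; overall_A = 842/15 = 56.1333.
Version B weighted sum = 2·87 + 3·20 + 5·80 + 2·24 + 1·77 + 2·67 = 174 + 60 + 400 + 48 + 77 + 134 = 893; overall_B = 893/15 = 59.5333.
Difference = 56.1333 − 59.5333 = -3.4000 ≈ -3.4.

-3.4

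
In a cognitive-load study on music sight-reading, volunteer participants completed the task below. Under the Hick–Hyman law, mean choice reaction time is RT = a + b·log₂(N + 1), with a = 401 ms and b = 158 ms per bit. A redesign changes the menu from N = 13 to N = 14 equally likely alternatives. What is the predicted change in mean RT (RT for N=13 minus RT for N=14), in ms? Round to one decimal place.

RT(13) = 401 + 158·log₂(14) = 401 + 158·3.8074 = 1002.5692 ms.
RT(14) = 401 + 158·log₂(15) = 401 + 158·3.9069 = 1018.2902 ms.
Difference = 1002.5692 − 1018.2902 = -15.7210 ≈ -15.7 ms.

-15.7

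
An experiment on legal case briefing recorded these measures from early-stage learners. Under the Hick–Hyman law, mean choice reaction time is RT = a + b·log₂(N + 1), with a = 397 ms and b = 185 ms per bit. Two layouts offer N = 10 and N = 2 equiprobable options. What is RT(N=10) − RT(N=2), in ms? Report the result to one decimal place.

346.8

RT(10) = 397 + 185·log₂(11) = 397 + 185·3.4594 = 1036.9890 ms.
RT(2) = 397 + 185·log₂(3) = 397 + 185·1.5850 = 690.2250 ms.
Difference = 1036.9890 − 690.2250 = 346.7640 ≈ 346.8 ms.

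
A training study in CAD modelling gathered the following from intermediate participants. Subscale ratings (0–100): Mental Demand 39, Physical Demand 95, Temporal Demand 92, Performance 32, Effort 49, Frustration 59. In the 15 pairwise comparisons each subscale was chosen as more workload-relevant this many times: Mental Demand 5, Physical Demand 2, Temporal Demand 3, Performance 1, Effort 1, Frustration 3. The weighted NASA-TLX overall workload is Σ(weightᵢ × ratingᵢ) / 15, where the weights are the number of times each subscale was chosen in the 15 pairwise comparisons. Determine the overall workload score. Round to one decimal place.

61.3

The tallies are the weights (they sum to 15).
Weighted sum = 5·39 + 2·95 + 3·92 + 1·32 + 1·49 + 3·59
            = 195 + 190 + 276 + 32 + 49 + 177 = 919.
Overall workload = 919 / 15 = 61.2667 ≈ 61.3.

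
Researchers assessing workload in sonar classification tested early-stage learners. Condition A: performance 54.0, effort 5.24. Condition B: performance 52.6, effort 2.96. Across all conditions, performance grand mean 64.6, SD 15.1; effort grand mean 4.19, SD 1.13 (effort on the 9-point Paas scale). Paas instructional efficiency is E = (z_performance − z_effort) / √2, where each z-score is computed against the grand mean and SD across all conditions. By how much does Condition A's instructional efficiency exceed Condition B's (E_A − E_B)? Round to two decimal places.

Condition A: z_P = (54.0 − 64.6)/15.1 = -0.7020; z_E = (5.24 − 4.19)/1.13 = 0.9292; E_A = (-0.7020 − 0.9292)/√2 = -1.1534.
Condition B: z_P = (52.6 − 64.6)/15.1 = -0.7947; z_E = (2.96 − 4.19)/1.13 = -1.0885; E_B = (-0.7947 − (-1.0885))/√2 = 0.2077.
E_A − E_B = -1.1534 − 0.2077 = -1.3611 ≈ -1.36.

-1.36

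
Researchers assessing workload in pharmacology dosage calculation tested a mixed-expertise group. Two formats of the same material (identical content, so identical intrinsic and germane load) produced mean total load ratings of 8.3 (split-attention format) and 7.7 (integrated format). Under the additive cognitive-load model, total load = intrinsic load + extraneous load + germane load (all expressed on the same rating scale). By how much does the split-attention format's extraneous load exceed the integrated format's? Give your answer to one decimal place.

Intrinsic and germane load are equal across formats, so the difference in total load equals the difference in extraneous load.
Extraneous-load difference = 8.3 − 7.7 = 0.6.

0.6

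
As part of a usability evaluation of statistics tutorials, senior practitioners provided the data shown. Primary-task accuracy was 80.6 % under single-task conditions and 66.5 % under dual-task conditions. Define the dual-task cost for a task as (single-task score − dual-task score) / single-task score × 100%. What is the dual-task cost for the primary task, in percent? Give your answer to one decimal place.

Cost = (80.6 − 66.5) / 80.6 × 100%
     = 14.1000 / 80.6 × 100% = 17.4938%.
≈ 17.5%.

17.5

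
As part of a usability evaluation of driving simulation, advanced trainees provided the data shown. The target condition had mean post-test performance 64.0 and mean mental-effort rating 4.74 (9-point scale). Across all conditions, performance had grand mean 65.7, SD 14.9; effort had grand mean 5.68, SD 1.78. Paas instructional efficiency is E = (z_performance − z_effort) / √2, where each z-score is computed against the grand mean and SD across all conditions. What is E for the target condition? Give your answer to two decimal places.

z_performance = (64.0 − 65.7) / 14.9 = -1.7000 / 14.9 = -0.1141.
z_effort = (4.74 − 5.68) / 1.78 = -0.9400 / 1.78 = -0.5281.
z_P − z_E = -0.1141 − (-0.5281) = 0.4140.
E = 0.4140 / √2 = 0.4140 / 1.41421 = 0.2927 ≈ 0.29.

0.29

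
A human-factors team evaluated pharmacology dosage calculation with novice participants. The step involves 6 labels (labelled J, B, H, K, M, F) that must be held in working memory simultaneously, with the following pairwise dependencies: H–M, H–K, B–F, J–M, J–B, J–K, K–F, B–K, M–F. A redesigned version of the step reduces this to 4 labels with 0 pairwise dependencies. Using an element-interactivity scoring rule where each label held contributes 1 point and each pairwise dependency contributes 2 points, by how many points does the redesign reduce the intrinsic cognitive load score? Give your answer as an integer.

20

Original: 6 × 1 + 9 × 2 = 6 + 18 = 24.
Redesigned: 4 × 1 + 0 × 2 = 4 + 0 = 4.
Reduction = 24 − 4 = 20.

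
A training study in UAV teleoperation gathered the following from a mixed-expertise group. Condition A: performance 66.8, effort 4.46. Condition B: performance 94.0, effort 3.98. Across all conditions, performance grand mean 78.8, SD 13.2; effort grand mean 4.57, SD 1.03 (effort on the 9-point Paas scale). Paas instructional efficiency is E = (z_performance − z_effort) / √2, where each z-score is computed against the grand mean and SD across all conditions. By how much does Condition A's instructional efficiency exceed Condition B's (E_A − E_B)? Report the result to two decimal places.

Condition A: z_P = (66.8 − 78.8)/13.2 = -0.9091; z_E = (4.46 − 4.57)/1.03 = -0.1068; E_A = (-0.9091 − (-0.1068))/√2 = -0.5673.
Condition B: z_P = (94.0 − 78.8)/13.2 = 1.1515; z_E = (3.98 − 4.57)/1.03 = -0.5728; E_B = (1.1515 − (-0.5728))/√2 = 1.2193.
E_A − E_B = -0.5673 − 1.2193 = -1.7866 ≈ -1.79.

-1.79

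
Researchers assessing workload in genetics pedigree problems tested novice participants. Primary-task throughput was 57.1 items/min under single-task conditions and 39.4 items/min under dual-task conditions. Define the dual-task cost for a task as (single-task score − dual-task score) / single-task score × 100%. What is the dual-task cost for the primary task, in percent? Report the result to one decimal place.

31.0

Cost = (57.1 − 39.4) / 57.1 × 100%
     = 17.7000 / 57.1 × 100% = 30.9982%.
≈ 31.0%.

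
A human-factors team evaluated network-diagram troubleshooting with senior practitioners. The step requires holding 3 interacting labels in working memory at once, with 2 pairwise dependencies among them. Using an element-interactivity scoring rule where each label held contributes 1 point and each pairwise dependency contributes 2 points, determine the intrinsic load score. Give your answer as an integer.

7

Element contribution: 3 × 1 = 3.
Interaction contribution: 2 × 2 = 4.
Intrinsic load = 3 + 4 = 7.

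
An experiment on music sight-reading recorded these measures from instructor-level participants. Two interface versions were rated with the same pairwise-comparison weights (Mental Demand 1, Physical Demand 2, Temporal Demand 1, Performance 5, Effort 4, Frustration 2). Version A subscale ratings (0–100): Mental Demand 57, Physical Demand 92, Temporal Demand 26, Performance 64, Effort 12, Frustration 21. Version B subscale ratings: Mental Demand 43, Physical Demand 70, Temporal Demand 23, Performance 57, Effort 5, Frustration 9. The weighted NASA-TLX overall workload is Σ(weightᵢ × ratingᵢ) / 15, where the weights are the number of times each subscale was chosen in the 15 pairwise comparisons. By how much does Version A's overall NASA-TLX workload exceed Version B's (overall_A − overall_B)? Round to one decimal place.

Version A weighted sum = 1·57 + 2·92 + 1·26 + 5·64 + 4·12 + 2·21 = 57 + 184 + 26 + 320 + 48 + 42 = 677; overall_A = 677/15 = 45.1333.
Version B weighted sum = 1·43 + 2·70 + 1·23 + 5·57 + 4·5 + 2·9 = 43 + 140 + 23 + 285 + 20 + 18 = 529; overall_B = 529/15 = 35.2667.
Difference = 45.1333 − 35.2667 = 9.8666 ≈ 9.9.

9.9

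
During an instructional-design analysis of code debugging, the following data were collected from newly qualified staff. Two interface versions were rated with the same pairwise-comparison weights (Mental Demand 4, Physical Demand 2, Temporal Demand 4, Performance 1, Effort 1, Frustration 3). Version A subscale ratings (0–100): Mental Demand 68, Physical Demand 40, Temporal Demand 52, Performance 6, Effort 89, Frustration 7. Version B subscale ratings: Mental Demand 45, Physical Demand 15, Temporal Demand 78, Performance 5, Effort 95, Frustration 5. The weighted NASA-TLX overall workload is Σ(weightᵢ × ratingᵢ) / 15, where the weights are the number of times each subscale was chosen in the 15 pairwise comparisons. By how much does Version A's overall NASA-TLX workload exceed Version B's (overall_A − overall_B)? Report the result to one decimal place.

Version A weighted sum = 4·68 + 2·40 + 4·52 + 1·6 + 1·89 + 3·7 = 272 + 80 + 208 + 6 + 89 + 21 = 676; overall_A = 676/15 = 45.0667.
Version B weighted sum = 4·45 + 2·15 + 4·78 + 1·5 + 1·95 + 3·5 = 180 + 30 + 312 + 5 + 95 + 15 = 637; overall_B = 637/15 = 42.4667.
Difference = 45.0667 − 42.4667 = 2.6000 ≈ 2.6.

2.6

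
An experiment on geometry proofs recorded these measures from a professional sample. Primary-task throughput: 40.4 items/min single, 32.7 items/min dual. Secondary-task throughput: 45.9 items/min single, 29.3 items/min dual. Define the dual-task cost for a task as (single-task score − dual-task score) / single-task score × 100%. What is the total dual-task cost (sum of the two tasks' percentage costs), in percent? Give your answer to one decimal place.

Primary cost = (40.4 − 32.7) / 40.4 × 100% = 19.0594%.
Secondary cost = (45.9 − 29.3) / 45.9 × 100% = 36.1656%.
Total = 19.0594% + 36.1656% = 55.2250% ≈ 55.2%.

55.2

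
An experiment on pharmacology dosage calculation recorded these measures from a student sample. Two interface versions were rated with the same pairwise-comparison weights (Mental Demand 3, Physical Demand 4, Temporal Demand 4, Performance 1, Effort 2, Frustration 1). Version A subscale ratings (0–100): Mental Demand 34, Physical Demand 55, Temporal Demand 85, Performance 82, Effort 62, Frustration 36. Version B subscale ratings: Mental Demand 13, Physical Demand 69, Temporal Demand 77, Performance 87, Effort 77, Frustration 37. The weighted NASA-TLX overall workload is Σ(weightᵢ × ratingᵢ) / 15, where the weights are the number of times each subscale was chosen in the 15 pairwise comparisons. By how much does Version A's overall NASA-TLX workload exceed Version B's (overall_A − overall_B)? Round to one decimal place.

Version A weighted sum = 3·34 + 4·55 + 4·85 + 1·82 + 2·62 + 1·36 = 102 + 220 + 340 + 82 + 124 + 36 = 904; overall_A = 904/15 = 60.2667.
Version B weighted sum = 3·13 + 4·69 + 4·77 + 1·87 + 2·77 + 1·37 = 39 + 276 + 308 + 87 + 154 + 37 = 901; overall_B = 901/15 = 60.0667.
Difference = 60.2667 − 60.0667 = 0.2000 ≈ 0.2.

0.2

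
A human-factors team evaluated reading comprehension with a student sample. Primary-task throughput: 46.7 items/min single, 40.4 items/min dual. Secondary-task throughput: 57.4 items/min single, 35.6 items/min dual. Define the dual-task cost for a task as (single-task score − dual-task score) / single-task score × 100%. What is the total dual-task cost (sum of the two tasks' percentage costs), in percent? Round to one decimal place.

51.5

Primary cost = (46.7 − 40.4) / 46.7 × 100% = 13.4904%.
Secondary cost = (57.4 − 35.6) / 57.4 × 100% = 37.9791%.
Total = 13.4904% + 37.9791% = 51.4695% ≈ 51.5%.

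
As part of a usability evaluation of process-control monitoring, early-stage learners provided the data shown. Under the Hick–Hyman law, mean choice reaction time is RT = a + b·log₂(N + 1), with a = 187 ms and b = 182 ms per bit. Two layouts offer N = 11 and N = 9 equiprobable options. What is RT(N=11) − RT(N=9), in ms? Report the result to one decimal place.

RT(11) = 187 + 182·log₂(12) = 187 + 182·3.5850 = 839.4700 ms.
RT(9) = 187 + 182·log₂(10) = 187 + 182·3.3219 = 791.5858 ms.
Difference = 839.4700 − 791.5858 = 47.8842 ≈ 47.9 ms.

47.9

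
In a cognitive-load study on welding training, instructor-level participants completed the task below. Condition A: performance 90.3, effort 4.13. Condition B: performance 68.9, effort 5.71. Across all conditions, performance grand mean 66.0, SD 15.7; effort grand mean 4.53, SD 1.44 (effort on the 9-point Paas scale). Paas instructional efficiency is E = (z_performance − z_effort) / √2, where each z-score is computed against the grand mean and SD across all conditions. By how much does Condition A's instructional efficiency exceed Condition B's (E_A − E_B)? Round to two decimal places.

1.74

Condition A: z_P = (90.3 − 66.0)/15.7 = 1.5478; z_E = (4.13 − 4.53)/1.44 = -0.2778; E_A = (1.5478 − (-0.2778))/√2 = 1.2909.
Condition B: z_P = (68.9 − 66.0)/15.7 = 0.1847; z_E = (5.71 − 4.53)/1.44 = 0.8194; E_B = (0.1847 − 0.8194)/√2 = -0.4488.
E_A − E_B = 1.2909 − (-0.4488) = 1.7397 ≈ 1.74.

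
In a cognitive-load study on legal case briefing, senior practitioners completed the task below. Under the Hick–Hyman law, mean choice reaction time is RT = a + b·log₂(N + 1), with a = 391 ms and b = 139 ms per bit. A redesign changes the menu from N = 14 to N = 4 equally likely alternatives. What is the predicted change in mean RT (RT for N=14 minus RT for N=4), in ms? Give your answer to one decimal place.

220.3

RT(14) = 391 + 139·log₂(15) = 391 + 139·3.9069 = 934.0591 ms.
RT(4) = 391 + 139·log₂(5) = 391 + 139·2.3219 = 713.7441 ms.
Difference = 934.0591 − 713.7441 = 220.3150 ≈ 220.3 ms.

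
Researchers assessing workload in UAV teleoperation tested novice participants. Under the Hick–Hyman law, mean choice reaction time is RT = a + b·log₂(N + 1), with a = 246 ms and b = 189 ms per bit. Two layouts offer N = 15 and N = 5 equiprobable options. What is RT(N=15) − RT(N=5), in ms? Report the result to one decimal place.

267.4

RT(15) = 246 + 189·log₂(16) = 246 + 189·4.0000 = 1002.0000 ms.
RT(5) = 246 + 189·log₂(6) = 246 + 189·2.5850 = 734.5650 ms.
Difference = 1002.0000 − 734.5650 = 267.4350 ≈ 267.4 ms.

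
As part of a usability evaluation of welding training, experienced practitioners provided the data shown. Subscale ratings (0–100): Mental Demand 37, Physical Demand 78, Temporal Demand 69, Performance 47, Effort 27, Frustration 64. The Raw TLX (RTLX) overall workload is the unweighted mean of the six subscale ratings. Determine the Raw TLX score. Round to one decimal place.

53.7

Sum of ratings = 37 + 78 + 69 + 47 + 27 + 64 = 322.
RTLX = 322 / 6 = 53.6667 ≈ 53.7.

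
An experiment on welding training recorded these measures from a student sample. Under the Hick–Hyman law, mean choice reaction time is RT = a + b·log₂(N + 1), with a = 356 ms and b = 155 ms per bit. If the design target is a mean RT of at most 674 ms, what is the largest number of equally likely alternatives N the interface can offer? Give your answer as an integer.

3

Set 356 + 155·log₂(N + 1) ≤ 674.
log₂(N + 1) ≤ (674 − 356) / 155 = 2.0516.
N + 1 ≤ 2^2.0516 = 4.1457.
N ≤ 3.1457, so the largest integer N is 3.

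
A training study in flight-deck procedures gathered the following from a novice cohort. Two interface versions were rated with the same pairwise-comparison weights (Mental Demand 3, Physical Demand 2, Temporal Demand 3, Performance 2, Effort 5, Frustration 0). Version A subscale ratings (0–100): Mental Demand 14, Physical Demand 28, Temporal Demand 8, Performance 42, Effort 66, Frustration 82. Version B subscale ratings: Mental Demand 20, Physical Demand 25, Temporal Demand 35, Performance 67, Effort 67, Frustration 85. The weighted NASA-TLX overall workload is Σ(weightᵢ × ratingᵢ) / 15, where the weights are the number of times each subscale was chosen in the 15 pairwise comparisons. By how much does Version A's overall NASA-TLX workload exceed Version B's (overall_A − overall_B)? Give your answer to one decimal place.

-9.9

Version A weighted sum = 3·14 + 2·28 + 3·8 + 2·42 + 5·66 + 0·82 = 42 + 56 + 24 + 84 + 330 + 0 = 536; overall_A = 536/15 = 35.7333.
Version B weighted sum = 3·20 + 2·25 + 3·35 + 2·67 + 5·67 + 0·85 = 60 + 50 + 105 + 134 + 335 + 0 = 684; overall_B = 684/15 = 45.6000.
Difference = 35.7333 − 45.6000 = -9.8667 ≈ -9.9.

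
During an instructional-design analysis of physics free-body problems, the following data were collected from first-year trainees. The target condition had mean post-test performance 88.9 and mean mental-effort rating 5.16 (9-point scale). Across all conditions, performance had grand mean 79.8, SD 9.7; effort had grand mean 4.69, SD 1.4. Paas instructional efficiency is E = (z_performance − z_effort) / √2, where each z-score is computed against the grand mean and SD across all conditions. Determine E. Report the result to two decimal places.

0.43

z_performance = (88.9 − 79.8) / 9.7 = 9.1000 / 9.7 = 0.9381.
z_effort = (5.16 − 4.69) / 1.4 = 0.4700 / 1.4 = 0.3357.
z_P − z_E = 0.9381 − 0.3357 = 0.6024.
E = 0.6024 / √2 = 0.6024 / 1.41421 = 0.4260 ≈ 0.43.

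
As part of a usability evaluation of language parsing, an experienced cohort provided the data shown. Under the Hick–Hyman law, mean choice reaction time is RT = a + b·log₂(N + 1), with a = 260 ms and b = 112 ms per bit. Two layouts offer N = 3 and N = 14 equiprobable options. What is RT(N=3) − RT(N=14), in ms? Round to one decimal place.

-213.6

RT(3) = 260 + 112·log₂(4) = 260 + 112·2.0000 = 484.0000 ms.
RT(14) = 260 + 112·log₂(15) = 260 + 112·3.9069 = 697.5728 ms.
Difference = 484.0000 − 697.5728 = -213.5728 ≈ -213.6 ms.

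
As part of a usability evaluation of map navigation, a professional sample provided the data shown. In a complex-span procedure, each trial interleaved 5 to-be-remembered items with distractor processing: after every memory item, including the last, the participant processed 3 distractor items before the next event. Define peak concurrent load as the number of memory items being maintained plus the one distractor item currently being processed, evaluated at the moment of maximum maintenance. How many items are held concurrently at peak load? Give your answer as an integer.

Maintenance is greatest during the distractor(s) after memory item 5: all 5 memory items are being held.
One distractor item is concurrently being processed.
Peak concurrent load = 5 + 1 = 6 items.

6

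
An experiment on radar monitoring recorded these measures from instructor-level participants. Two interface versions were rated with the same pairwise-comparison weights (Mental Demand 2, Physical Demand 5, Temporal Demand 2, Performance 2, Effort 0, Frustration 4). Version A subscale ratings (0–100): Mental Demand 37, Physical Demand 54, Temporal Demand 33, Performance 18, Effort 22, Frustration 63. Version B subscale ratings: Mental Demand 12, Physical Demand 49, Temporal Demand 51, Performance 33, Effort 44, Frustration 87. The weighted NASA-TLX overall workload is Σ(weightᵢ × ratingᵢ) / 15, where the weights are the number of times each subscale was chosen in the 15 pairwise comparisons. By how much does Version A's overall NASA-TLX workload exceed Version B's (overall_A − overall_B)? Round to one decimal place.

-5.8

Version A weighted sum = 2·37 + 5·54 + 2·33 + 2·18 + 0·22 + 4·63 = 74 + 270 + 66 + 36 + 0 + 252 = 698; overall_A = 698/15 = 46.5333.
Version B weighted sum = 2·12 + 5·49 + 2·51 + 2·33 + 0·44 + 4·87 = 24 + 245 + 102 + 66 + 0 + 348 = 785; overall_B = 785/15 = 52.3333.
Difference = 46.5333 − 52.3333 = -5.8000 ≈ -5.8.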